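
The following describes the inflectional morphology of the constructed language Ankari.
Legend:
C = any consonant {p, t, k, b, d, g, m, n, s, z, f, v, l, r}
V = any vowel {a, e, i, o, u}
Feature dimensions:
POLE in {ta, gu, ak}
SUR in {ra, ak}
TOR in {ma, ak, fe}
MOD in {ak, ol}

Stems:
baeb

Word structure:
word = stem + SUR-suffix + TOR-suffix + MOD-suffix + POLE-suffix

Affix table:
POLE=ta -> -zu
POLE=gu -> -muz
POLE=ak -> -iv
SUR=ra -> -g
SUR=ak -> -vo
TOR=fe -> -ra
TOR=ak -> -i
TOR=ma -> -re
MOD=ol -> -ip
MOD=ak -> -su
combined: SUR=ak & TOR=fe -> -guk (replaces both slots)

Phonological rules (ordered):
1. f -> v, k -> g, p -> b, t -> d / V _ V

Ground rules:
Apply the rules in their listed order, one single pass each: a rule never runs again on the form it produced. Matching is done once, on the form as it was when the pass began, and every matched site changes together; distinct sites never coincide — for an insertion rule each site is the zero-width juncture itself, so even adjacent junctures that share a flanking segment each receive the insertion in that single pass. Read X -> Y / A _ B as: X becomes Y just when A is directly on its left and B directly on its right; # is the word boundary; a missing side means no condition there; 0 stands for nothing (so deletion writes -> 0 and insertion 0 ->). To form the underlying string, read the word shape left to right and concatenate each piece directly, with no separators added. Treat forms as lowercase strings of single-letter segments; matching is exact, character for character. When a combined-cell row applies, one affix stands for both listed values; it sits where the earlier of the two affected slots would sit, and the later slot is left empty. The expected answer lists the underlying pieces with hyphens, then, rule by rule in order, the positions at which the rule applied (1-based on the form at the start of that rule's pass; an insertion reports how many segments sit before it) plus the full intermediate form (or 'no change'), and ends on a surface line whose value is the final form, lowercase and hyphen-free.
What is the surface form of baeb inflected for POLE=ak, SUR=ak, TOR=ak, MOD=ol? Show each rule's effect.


underlying: baeb-vo-i-ip-iv
1. f -> v, k -> g, p -> b, t -> d / V _ V: fires at position(s) 9: baebvoiibiv
surface: baebvoiibiv


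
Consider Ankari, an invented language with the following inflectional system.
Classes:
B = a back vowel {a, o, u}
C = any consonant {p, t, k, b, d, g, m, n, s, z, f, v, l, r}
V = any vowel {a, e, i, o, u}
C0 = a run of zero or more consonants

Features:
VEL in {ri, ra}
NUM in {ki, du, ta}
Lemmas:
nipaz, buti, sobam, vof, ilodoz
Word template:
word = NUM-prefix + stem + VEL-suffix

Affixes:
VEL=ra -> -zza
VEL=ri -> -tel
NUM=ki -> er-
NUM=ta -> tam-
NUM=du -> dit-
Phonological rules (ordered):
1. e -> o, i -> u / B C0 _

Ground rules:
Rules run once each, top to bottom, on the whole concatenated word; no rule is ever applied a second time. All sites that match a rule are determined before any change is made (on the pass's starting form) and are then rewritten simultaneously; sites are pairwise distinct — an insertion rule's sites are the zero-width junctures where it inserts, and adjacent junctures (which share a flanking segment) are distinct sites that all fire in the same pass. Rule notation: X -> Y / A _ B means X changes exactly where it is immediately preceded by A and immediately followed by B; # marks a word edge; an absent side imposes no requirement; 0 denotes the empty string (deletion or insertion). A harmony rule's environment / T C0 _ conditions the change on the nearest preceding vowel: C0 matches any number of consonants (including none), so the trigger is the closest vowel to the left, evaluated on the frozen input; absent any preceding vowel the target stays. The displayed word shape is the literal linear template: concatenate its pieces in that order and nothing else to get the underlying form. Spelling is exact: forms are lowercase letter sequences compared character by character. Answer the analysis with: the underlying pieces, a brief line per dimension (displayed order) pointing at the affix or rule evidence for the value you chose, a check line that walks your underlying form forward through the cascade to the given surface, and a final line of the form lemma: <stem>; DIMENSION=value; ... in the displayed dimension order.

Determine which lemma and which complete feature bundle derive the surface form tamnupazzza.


underlying: tam-nipaz-zza
VEL=ra - signalled by the affix -zza
NUM=ta - signalled by the affix tam-
check: tamnipazzza -> tamnupazzza
lemma: nipaz; VEL=ra; NUM=ta


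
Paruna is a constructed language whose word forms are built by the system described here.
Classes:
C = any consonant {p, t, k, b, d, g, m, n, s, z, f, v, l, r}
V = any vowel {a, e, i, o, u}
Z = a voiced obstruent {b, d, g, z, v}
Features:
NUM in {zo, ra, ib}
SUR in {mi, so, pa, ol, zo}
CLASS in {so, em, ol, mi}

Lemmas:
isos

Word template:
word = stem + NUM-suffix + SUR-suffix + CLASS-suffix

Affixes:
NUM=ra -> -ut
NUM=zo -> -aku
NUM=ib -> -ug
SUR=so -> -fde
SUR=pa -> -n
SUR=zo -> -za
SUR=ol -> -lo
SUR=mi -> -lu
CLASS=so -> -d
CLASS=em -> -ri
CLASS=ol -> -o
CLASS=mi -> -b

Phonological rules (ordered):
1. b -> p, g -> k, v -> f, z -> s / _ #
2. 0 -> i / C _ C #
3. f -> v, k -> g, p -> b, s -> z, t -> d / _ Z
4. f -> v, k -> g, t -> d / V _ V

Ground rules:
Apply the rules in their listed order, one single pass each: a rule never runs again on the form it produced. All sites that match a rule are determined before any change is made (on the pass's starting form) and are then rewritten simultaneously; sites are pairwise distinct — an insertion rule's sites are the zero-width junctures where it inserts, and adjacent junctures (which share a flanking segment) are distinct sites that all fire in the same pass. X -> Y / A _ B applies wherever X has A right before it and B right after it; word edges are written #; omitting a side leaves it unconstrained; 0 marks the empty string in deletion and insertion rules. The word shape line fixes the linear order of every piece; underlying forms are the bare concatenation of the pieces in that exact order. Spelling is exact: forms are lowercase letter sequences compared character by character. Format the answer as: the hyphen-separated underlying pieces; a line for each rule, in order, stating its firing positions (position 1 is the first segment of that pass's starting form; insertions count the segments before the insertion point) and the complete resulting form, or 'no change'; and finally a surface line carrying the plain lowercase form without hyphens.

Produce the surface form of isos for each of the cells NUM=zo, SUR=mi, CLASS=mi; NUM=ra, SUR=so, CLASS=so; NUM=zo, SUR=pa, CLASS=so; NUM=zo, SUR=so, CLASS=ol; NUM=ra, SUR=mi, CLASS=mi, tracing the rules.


cell NUM=zo, SUR=mi, CLASS=mi:
underlying: isos-aku-lu-b
1. b -> p, g -> k, v -> f, z -> s / _ #: fires at position(s) 10: isosakulup
2. 0 -> i / C _ C #: no change
3. f -> v, k -> g, p -> b, s -> z, t -> d / _ Z: no change
4. f -> v, k -> g, t -> d / V _ V: fires at position(s) 6: isosagulup
surface: isosagulup

cell NUM=ra, SUR=so, CLASS=so:
underlying: isos-ut-fde-d
1. b -> p, g -> k, v -> f, z -> s / _ #: no change
2. 0 -> i / C _ C #: no change
3. f -> v, k -> g, p -> b, s -> z, t -> d / _ Z: fires at position(s) 7: isosutvded
4. f -> v, k -> g, t -> d / V _ V: no change
surface: isosutvded

cell NUM=zo, SUR=pa, CLASS=so:
underlying: isos-aku-n-d
1. b -> p, g -> k, v -> f, z -> s / _ #: no change
2. 0 -> i / C _ C #: inserts after position(s) 8: isosakunid
3. f -> v, k -> g, p -> b, s -> z, t -> d / _ Z: no change
4. f -> v, k -> g, t -> d / V _ V: fires at position(s) 6: isosagunid
surface: isosagunid

cell NUM=zo, SUR=so, CLASS=ol:
underlying: isos-aku-fde-o
1. b -> p, g -> k, v -> f, z -> s / _ #: no change
2. 0 -> i / C _ C #: no change
3. f -> v, k -> g, p -> b, s -> z, t -> d / _ Z: fires at position(s) 8: isosakuvdeo
4. f -> v, k -> g, t -> d / V _ V: fires at position(s) 6: isosaguvdeo
surface: isosaguvdeo

cell NUM=ra, SUR=mi, CLASS=mi:
underlying: isos-ut-lu-b
1. b -> p, g -> k, v -> f, z -> s / _ #: fires at position(s) 9: isosutlup
2. 0 -> i / C _ C #: no change
3. f -> v, k -> g, p -> b, s -> z, t -> d / _ Z: no change
4. f -> v, k -> g, t -> d / V _ V: no change
surface: isosutlup


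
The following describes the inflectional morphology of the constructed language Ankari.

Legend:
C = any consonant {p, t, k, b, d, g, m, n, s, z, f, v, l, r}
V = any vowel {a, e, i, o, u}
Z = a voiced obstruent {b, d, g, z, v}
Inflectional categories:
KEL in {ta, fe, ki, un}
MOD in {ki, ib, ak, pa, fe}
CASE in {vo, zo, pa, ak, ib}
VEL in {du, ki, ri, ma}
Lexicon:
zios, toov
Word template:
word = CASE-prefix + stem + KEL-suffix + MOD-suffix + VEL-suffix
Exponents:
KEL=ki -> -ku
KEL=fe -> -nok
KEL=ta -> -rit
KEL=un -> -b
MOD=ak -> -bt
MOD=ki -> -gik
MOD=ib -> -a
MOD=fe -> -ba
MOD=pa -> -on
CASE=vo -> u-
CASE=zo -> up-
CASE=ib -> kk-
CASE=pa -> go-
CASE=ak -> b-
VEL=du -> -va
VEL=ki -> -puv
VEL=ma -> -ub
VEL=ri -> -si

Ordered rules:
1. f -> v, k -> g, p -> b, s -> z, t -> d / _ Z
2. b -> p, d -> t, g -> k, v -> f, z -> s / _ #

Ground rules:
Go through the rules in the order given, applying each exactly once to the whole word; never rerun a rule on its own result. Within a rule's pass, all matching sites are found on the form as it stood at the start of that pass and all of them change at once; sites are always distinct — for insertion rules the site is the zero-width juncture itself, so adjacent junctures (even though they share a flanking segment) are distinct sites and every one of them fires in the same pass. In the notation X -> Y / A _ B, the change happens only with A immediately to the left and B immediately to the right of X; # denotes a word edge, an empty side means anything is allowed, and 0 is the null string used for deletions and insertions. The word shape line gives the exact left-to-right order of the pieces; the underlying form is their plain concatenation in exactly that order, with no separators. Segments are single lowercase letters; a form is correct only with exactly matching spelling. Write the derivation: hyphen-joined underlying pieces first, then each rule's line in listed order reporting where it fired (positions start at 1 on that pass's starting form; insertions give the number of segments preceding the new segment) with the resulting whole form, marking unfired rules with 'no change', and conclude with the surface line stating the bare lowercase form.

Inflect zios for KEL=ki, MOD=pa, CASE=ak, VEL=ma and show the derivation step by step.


underlying: b-zios-ku-on-ub
1. f -> v, k -> g, p -> b, s -> z, t -> d / _ Z: no change
2. b -> p, d -> t, g -> k, v -> f, z -> s / _ #: fires at position(s) 11: bzioskuonup
surface: bzioskuonup


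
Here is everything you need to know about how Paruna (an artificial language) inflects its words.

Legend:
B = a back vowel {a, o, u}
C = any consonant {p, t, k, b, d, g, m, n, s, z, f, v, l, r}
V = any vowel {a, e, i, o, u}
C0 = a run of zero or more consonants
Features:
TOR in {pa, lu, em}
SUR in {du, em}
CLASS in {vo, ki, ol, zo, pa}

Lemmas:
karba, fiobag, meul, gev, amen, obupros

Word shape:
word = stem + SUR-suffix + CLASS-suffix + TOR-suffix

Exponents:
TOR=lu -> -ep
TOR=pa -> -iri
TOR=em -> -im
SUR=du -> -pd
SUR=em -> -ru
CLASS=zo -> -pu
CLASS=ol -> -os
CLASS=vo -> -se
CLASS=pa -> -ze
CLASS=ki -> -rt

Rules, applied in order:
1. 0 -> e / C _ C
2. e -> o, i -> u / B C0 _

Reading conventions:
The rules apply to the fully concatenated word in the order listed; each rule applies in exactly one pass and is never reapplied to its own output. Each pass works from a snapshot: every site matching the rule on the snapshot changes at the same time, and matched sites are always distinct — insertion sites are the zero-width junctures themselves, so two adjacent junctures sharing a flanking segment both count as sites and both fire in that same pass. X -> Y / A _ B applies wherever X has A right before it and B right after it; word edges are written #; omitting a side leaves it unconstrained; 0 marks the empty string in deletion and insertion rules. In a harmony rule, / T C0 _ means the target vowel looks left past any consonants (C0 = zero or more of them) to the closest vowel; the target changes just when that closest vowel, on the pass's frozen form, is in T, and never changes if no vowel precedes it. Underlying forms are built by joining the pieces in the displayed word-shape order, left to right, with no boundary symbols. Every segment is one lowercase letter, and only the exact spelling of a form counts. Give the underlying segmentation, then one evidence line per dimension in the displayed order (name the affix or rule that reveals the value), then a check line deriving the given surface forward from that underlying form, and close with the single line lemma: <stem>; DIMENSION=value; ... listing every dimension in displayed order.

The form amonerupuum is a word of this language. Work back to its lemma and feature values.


underlying: amen-ru-pu-im
TOR=em - signalled by the affix -im
SUR=em - signalled by the affix -ru
CLASS=zo - signalled by the affix -pu
check: amenrupuim -> amenerupuim -> amonerupuum
lemma: amen; TOR=em; SUR=em; CLASS=zo


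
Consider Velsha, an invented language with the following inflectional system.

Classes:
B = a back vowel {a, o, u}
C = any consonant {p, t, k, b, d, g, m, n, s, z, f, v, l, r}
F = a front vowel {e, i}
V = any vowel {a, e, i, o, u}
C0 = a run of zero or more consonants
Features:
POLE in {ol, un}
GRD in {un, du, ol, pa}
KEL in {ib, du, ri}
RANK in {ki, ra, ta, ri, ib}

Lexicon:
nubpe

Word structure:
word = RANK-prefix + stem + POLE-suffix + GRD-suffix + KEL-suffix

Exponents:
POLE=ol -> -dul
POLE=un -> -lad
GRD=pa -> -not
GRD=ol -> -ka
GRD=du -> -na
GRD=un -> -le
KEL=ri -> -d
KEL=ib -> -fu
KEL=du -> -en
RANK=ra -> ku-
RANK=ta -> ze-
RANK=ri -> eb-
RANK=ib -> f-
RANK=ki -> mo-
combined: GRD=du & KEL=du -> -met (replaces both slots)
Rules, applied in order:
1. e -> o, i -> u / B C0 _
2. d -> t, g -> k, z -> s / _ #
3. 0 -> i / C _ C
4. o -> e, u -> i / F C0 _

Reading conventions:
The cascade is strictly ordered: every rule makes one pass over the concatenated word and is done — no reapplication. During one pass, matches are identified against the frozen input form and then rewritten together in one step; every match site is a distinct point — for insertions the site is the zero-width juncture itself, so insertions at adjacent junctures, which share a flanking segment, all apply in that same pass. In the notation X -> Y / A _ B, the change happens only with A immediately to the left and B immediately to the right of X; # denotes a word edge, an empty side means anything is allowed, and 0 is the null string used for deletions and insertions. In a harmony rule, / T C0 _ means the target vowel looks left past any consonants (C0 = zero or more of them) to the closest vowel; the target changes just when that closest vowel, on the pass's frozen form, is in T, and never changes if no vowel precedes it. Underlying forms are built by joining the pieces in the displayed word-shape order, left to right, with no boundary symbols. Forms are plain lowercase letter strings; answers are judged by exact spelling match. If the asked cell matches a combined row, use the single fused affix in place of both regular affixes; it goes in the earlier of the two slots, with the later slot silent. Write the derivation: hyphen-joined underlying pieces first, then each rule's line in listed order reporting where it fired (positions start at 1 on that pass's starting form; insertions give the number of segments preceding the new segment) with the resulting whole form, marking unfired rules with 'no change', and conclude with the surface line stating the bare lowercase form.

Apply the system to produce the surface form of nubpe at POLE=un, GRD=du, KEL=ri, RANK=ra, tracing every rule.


underlying: ku-nubpe-lad-na-d
1. e -> o, i -> u / B C0 _: fires at position(s) 7: kunubpoladnad
2. d -> t, g -> k, z -> s / _ #: fires at position(s) 13: kunubpoladnat
3. 0 -> i / C _ C: inserts after position(s) 5, 10: kunubipoladinat
4. o -> e, u -> i / F C0 _: fires at position(s) 8: kunubipeladinat
surface: kunubipeladinat


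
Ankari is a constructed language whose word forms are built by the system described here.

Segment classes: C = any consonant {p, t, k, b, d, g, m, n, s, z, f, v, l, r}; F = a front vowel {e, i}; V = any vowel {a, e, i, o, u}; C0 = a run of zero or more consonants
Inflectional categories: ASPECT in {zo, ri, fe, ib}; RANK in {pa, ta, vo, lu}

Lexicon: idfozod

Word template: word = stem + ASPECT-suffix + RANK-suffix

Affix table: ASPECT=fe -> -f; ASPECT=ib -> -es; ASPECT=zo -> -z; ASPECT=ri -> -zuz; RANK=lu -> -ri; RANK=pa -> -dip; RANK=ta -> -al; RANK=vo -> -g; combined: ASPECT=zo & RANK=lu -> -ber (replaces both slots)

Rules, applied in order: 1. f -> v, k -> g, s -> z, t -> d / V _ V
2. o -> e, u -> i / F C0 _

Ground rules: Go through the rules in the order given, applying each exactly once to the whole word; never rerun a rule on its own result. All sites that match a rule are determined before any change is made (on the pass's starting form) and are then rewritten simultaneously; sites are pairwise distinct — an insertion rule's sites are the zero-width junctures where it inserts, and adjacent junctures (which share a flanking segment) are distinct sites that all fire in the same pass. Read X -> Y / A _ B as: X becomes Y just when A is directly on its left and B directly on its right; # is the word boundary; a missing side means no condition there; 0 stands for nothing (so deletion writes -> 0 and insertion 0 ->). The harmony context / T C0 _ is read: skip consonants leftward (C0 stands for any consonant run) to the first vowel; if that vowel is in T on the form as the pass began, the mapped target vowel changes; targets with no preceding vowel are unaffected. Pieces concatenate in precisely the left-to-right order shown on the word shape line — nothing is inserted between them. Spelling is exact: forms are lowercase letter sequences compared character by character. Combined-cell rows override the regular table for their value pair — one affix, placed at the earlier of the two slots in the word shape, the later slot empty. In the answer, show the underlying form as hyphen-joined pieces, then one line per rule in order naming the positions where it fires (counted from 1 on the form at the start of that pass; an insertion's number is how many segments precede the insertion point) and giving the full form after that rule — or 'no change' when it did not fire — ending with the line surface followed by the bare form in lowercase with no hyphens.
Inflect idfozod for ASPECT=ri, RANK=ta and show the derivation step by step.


underlying: idfozod-zuz-al
1. f -> v, k -> g, s -> z, t -> d / V _ V: no change
2. o -> e, u -> i / F C0 _: fires at position(s) 4: idfezodzuzal
surface: idfezodzuzal


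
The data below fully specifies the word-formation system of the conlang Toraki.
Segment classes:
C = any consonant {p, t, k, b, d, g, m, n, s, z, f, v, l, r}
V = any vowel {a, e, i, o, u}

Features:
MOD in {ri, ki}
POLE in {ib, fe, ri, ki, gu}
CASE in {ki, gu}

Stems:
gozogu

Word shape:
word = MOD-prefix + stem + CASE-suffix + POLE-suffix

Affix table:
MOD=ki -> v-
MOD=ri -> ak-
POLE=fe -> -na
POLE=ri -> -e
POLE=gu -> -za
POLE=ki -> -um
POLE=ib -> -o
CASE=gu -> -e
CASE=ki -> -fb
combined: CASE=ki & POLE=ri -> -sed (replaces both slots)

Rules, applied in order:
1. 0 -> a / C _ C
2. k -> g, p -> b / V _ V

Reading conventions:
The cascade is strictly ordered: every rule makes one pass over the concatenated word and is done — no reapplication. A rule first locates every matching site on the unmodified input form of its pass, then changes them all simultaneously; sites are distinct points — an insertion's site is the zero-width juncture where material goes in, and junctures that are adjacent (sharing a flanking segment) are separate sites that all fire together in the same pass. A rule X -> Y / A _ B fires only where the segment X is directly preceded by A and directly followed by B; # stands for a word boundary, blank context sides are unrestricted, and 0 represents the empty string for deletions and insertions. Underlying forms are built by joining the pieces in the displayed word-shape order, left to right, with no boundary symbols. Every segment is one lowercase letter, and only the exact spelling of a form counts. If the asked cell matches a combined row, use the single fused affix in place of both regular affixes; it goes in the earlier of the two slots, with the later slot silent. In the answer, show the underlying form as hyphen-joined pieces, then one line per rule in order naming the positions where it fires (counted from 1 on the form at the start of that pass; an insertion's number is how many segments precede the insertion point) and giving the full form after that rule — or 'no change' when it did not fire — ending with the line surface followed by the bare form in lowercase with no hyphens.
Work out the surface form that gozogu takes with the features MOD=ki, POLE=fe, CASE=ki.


underlying: v-gozogu-fb-na
1. 0 -> a / C _ C: inserts after position(s) 1, 8, 9: vagozogufabana
2. k -> g, p -> b / V _ V: no change
surface: vagozogufabana


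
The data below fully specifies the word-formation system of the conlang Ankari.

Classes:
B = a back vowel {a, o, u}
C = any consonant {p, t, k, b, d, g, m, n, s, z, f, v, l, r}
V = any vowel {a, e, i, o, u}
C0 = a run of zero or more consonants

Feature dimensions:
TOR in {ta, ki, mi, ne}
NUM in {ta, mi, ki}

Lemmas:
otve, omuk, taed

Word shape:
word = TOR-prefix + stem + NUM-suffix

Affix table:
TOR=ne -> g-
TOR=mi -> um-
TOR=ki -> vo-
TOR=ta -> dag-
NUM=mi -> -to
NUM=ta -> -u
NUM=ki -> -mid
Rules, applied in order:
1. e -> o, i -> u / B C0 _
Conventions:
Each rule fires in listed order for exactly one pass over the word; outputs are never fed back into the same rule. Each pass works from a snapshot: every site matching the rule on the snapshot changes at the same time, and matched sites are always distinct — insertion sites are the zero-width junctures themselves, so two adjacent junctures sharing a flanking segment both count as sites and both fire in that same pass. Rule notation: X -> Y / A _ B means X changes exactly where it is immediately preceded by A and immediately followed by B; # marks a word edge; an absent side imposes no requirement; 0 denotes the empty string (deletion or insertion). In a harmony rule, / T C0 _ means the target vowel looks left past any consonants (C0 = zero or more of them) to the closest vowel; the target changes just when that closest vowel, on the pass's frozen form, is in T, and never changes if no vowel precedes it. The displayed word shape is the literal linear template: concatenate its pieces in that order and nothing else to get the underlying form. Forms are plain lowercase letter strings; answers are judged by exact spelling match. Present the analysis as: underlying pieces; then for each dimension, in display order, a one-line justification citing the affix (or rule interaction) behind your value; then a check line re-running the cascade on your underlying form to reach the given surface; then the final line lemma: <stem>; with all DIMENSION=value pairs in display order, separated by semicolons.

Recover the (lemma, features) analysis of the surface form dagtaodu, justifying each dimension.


underlying: dag-taed-u
TOR=ta - signalled by the affix dag-
NUM=ta - signalled by the affix -u
check: dagtaedu -> dagtaodu
lemma: taed; TOR=ta; NUM=ta


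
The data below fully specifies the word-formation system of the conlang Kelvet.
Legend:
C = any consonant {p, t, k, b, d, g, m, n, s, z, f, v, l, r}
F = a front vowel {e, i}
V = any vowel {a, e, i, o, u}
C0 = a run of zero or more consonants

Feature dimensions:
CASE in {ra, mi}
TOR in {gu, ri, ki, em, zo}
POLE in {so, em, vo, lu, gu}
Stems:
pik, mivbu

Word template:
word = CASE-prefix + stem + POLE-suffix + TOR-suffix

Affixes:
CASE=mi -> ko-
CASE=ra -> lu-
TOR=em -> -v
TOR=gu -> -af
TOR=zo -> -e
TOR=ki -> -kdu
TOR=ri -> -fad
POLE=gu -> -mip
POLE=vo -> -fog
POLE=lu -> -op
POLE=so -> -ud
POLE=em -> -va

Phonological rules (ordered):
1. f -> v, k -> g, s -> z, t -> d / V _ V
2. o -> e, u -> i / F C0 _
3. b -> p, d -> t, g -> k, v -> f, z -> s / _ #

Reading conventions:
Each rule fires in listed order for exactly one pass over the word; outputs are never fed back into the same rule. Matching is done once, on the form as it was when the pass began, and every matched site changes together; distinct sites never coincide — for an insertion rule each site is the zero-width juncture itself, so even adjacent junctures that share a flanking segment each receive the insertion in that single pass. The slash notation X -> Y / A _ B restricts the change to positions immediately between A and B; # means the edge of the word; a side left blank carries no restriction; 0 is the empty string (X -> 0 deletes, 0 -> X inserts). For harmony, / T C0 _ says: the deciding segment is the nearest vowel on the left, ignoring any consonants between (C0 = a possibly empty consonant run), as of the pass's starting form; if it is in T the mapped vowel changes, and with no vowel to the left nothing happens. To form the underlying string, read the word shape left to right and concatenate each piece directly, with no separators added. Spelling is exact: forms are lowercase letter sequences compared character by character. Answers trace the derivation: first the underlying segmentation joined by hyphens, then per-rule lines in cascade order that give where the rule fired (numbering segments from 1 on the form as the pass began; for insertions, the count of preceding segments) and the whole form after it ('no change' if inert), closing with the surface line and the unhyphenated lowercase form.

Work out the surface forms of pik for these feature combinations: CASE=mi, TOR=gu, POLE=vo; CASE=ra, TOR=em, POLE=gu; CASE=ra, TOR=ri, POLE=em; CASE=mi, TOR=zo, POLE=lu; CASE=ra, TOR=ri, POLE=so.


cell CASE=mi, TOR=gu, POLE=vo:
underlying: ko-pik-fog-af
1. f -> v, k -> g, s -> z, t -> d / V _ V: no change
2. o -> e, u -> i / F C0 _: fires at position(s) 7: kopikfegaf
3. b -> p, d -> t, g -> k, v -> f, z -> s / _ #: no change
surface: kopikfegaf

cell CASE=ra, TOR=em, POLE=gu:
underlying: lu-pik-mip-v
1. f -> v, k -> g, s -> z, t -> d / V _ V: no change
2. o -> e, u -> i / F C0 _: no change
3. b -> p, d -> t, g -> k, v -> f, z -> s / _ #: fires at position(s) 9: lupikmipf
surface: lupikmipf

cell CASE=ra, TOR=ri, POLE=em:
underlying: lu-pik-va-fad
1. f -> v, k -> g, s -> z, t -> d / V _ V: fires at position(s) 8: lupikvavad
2. o -> e, u -> i / F C0 _: no change
3. b -> p, d -> t, g -> k, v -> f, z -> s / _ #: fires at position(s) 10: lupikvavat
surface: lupikvavat

cell CASE=mi, TOR=zo, POLE=lu:
underlying: ko-pik-op-e
1. f -> v, k -> g, s -> z, t -> d / V _ V: fires at position(s) 5: kopigope
2. o -> e, u -> i / F C0 _: fires at position(s) 6: kopigepe
3. b -> p, d -> t, g -> k, v -> f, z -> s / _ #: no change
surface: kopigepe

cell CASE=ra, TOR=ri, POLE=so:
underlying: lu-pik-ud-fad
1. f -> v, k -> g, s -> z, t -> d / V _ V: fires at position(s) 5: lupigudfad
2. o -> e, u -> i / F C0 _: fires at position(s) 6: lupigidfad
3. b -> p, d -> t, g -> k, v -> f, z -> s / _ #: fires at position(s) 10: lupigidfat
surface: lupigidfat


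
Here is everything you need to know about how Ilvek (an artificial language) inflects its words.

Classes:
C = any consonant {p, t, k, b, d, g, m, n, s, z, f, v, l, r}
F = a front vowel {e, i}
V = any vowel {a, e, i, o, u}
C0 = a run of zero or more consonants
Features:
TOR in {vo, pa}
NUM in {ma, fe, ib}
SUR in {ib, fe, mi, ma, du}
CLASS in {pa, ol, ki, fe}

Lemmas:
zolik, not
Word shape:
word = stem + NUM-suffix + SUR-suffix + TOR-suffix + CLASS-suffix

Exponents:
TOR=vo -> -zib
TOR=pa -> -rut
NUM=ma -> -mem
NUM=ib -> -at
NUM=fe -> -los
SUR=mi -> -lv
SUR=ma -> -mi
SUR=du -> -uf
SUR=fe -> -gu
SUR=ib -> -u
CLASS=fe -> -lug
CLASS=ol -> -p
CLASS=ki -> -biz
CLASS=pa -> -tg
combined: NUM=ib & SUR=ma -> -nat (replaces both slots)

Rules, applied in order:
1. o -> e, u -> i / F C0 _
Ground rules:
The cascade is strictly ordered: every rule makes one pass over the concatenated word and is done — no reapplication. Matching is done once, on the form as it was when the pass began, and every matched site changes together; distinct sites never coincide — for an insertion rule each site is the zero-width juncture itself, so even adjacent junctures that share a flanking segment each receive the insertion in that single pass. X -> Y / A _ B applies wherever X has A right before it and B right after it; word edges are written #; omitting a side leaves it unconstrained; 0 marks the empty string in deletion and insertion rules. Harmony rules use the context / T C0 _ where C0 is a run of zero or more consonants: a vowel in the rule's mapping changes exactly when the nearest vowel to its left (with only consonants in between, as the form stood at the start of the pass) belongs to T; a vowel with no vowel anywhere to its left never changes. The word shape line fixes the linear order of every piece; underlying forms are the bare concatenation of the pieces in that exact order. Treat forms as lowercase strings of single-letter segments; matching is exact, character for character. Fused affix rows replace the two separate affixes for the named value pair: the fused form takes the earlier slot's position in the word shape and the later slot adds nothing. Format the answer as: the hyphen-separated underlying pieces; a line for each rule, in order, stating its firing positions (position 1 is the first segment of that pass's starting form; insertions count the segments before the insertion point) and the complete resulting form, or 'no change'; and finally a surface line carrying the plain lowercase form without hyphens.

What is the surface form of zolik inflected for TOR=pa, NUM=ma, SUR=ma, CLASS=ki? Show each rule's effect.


underlying: zolik-mem-mi-rut-biz
1. o -> e, u -> i / F C0 _: fires at position(s) 12: zolikmemmiritbiz
surface: zolikmemmiritbiz


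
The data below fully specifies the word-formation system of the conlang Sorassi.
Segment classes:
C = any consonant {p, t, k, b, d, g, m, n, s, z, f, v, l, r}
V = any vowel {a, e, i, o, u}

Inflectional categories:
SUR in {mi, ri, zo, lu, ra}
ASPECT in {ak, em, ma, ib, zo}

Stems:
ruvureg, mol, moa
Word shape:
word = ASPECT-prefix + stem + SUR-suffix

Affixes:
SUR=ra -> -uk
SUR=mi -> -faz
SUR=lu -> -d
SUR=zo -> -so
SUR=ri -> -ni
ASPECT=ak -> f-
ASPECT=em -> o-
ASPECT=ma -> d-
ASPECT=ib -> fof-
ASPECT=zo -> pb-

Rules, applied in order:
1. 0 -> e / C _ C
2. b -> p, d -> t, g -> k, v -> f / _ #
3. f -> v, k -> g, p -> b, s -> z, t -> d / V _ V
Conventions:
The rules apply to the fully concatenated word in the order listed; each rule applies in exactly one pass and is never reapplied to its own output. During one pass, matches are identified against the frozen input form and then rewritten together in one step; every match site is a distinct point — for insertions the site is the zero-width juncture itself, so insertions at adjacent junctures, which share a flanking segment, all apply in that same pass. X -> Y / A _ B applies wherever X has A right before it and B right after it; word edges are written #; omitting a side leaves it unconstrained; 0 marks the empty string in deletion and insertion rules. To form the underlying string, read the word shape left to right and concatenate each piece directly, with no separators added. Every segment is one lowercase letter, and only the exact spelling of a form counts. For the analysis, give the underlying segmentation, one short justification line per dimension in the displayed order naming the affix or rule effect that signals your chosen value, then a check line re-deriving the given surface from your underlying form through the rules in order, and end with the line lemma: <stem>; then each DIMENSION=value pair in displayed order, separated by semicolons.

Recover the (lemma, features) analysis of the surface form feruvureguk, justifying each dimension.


underlying: f-ruvureg-uk
SUR=ra - signalled by the affix -uk
ASPECT=ak - signalled by the affix f-
check: fruvureguk -> feruvureguk -> feruvureguk -> feruvureguk
lemma: ruvureg; SUR=ra; ASPECT=ak


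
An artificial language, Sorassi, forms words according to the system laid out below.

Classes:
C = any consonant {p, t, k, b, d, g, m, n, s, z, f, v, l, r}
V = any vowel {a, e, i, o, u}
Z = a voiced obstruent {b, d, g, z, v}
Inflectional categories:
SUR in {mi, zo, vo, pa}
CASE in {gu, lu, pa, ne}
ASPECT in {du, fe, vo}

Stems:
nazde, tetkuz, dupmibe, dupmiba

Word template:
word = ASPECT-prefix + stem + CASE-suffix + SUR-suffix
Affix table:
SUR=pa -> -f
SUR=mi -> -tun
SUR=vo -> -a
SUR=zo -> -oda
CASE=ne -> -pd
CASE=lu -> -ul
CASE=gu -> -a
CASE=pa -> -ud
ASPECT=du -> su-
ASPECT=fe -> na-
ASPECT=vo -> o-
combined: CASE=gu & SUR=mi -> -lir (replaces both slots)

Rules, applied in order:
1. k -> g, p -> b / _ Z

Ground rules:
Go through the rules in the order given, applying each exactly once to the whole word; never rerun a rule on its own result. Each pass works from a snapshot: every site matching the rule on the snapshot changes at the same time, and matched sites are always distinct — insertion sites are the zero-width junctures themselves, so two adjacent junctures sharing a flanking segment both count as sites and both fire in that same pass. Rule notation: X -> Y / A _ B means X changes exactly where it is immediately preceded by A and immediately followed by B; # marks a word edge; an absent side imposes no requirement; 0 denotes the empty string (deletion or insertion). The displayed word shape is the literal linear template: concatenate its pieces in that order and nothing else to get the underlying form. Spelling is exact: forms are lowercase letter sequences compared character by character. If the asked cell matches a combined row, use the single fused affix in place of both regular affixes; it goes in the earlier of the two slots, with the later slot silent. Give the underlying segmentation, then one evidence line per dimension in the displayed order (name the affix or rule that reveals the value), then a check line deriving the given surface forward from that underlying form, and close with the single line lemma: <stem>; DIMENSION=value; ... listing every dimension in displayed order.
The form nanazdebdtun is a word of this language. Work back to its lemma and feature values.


underlying: na-nazde-pd-tun
SUR=mi - signalled by the affix -tun
CASE=ne - signalled by the affix -pd
ASPECT=fe - signalled by the affix na-
check: nanazdepdtun -> nanazdebdtun
lemma: nazde; SUR=mi; CASE=ne; ASPECT=fe


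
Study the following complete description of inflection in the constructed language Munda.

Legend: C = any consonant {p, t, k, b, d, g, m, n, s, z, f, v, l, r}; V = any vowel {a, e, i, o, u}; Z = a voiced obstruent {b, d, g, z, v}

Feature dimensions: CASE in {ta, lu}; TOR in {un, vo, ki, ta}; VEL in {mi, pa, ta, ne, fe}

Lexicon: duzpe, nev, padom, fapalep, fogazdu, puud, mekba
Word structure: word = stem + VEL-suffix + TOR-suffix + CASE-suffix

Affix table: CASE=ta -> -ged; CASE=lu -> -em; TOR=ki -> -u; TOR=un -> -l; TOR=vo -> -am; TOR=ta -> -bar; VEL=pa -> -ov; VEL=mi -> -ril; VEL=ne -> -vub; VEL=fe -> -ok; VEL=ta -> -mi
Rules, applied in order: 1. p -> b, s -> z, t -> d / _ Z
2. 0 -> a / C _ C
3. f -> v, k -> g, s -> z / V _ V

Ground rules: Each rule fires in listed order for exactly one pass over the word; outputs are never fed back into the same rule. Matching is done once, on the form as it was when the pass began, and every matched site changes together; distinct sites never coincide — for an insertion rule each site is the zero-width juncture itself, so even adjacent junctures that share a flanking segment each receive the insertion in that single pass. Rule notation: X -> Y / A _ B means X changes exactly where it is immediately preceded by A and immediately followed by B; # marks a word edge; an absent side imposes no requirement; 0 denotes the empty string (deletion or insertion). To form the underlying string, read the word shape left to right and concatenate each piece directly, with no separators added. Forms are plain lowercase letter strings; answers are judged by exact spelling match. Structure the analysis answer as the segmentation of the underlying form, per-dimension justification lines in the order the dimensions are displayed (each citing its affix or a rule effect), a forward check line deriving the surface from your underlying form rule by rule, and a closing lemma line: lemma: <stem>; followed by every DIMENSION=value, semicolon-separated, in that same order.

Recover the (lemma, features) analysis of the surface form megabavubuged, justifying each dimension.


underlying: mekba-vub-u-ged
CASE=ta - signalled by the affix -ged
TOR=ki - signalled by the affix -u
VEL=ne - signalled by the affix -vub
check: mekbavubuged -> mekbavubuged -> mekabavubuged -> megabavubuged
lemma: mekba; CASE=ta; TOR=ki; VEL=ne


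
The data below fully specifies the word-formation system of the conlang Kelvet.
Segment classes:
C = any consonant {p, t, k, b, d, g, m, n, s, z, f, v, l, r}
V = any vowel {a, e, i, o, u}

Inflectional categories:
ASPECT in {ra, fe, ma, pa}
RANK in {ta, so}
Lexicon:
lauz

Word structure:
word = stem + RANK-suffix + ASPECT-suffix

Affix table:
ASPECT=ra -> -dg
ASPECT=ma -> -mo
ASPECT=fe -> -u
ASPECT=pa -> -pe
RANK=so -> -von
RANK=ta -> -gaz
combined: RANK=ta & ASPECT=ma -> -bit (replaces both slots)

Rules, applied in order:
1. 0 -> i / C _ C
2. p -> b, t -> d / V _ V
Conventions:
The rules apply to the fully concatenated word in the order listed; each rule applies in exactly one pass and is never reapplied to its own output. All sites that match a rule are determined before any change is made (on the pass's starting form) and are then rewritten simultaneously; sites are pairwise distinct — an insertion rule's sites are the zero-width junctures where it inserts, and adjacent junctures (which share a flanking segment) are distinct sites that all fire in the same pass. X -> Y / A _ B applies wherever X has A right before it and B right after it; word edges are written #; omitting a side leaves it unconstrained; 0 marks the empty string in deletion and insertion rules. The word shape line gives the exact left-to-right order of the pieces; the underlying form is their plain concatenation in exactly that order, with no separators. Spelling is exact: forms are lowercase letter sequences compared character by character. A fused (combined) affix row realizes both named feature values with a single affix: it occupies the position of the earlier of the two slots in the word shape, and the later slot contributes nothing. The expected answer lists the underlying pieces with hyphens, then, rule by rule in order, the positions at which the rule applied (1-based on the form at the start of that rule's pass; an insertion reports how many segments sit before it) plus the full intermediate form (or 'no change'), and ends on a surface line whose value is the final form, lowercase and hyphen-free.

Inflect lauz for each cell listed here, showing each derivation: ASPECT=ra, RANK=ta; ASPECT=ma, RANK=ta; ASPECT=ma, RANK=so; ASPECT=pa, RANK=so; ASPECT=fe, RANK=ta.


cell ASPECT=ra, RANK=ta:
underlying: lauz-gaz-dg
1. 0 -> i / C _ C: inserts after position(s) 4, 7, 8: lauzigazidig
2. p -> b, t -> d / V _ V: no change
surface: lauzigazidig

cell ASPECT=ma, RANK=ta:
underlying: lauz-bit
1. 0 -> i / C _ C: inserts after position(s) 4: lauzibit
2. p -> b, t -> d / V _ V: no change
surface: lauzibit

cell ASPECT=ma, RANK=so:
underlying: lauz-von-mo
1. 0 -> i / C _ C: inserts after position(s) 4, 7: lauzivonimo
2. p -> b, t -> d / V _ V: no change
surface: lauzivonimo

cell ASPECT=pa, RANK=so:
underlying: lauz-von-pe
1. 0 -> i / C _ C: inserts after position(s) 4, 7: lauzivonipe
2. p -> b, t -> d / V _ V: fires at position(s) 10: lauzivonibe
surface: lauzivonibe

cell ASPECT=fe, RANK=ta:
underlying: lauz-gaz-u
1. 0 -> i / C _ C: inserts after position(s) 4: lauzigazu
2. p -> b, t -> d / V _ V: no change
surface: lauzigazu
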